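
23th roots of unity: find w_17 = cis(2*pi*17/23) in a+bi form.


Angle = 360*17/23 = 266.087°
a = cos(266.087°) = -0.0682
b = sin(266.087°) = -0.9977

-0.0682 - 0.9977i


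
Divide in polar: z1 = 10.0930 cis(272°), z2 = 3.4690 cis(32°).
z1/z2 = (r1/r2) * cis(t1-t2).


r = 10.0930 / 3.4690 = 2.9095
theta = 272° - 32° = 240° = 240° (mod 360)

2.9095 cis(240°)


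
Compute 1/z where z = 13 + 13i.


|z|^2 = 169+169 = 338
1/z = (13 - 13i)/338

1/z = 0.0385 - 0.0385i


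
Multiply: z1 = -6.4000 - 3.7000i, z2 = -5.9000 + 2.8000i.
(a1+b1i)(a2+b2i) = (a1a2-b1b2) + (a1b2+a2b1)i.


Real = -6.4*(-5.9) - (-3.7)*2.8 = 37.76 - (-10.36) = 48.12
Imag = -6.4*2.8 - (5.9)*(-3.7) = -17.92 + 21.83 = 3.91

48.1200 + 3.9100i


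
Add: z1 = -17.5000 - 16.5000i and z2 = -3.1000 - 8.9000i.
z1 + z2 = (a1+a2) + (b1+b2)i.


Real: -17.5 - 3.1 = -20.6
Imag: -16.5 - 8.9 = -25.4

-20.6000 - 25.4000i


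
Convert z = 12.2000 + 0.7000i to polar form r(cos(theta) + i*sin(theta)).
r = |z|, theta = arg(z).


r = sqrt(148.84+0.49) = sqrt(149.33) = 12.2201
theta = atan2(0.7, 12.2) = 3.2839 degrees

r = 12.2201, theta = 3.2839 degrees


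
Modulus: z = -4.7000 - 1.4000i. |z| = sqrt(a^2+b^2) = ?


|z| = sqrt((-4.7)^2 + (-1.4)^2) = sqrt(22.09 + 1.96) = sqrt(24.05) = 4.9041

|z| = 4.9041


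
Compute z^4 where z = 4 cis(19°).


r^4 = 4^4 = 256
n*theta = 4*19° = 76° = 76° (mod 360)
a = 256*cos(76°) = 61.9320
b = 256*sin(76°) = 248.3957

256 cis(76°) = 61.9320 + 248.3957i


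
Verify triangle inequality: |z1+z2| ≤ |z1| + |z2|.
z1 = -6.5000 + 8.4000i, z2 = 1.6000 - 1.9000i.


|z1| = sqrt((-6.5)^2 + 8.4^2) = sqrt(112.81) = 10.6212
|z2| = sqrt(1.6^2 + (-1.9)^2) = sqrt(6.17) = 2.4839
z1+z2 = -4.9000 + 6.5000i
|z1+z2| = sqrt(66.26) = 8.1400
|z1|+|z2| = 10.6212 + 2.4839 = 13.1051

|z1+z2| = 8.1400 ≤ |z1|+|z2| = 13.1051 (verified)


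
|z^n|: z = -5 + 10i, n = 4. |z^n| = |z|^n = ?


|z| = sqrt(25+100) = sqrt(125) = 11.1803
|z^4| = |z|^4 = (sqrt(125))^4 = 125^2 = 15625

|z^4| = 15625


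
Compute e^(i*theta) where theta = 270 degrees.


cos(270°) = 0
sin(270°) = -1.0000

e^(i*270°) = 0 - 1.0000i


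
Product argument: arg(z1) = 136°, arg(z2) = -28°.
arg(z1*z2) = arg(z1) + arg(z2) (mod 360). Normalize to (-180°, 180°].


arg(z1*z2) = 136° - 28° = 108°
Normalized to (-180°, 180°]: 108°

108°


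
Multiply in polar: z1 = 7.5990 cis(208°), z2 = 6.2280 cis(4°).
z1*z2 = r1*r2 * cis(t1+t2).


r = 7.5990 * 6.2280 = 47.3266
theta = 208° + 4° = 212° = 212° (mod 360)

47.3266 cis(212°)


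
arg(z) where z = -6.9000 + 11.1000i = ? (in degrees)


Re = -6.9, Im = 11.1
arg = atan2(11.1, -6.9) = 121.8660 degrees

arg(z) = 121.8660 degrees


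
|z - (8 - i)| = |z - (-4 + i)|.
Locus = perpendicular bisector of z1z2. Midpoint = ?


Equal distances means the locus is the perpendicular bisector of z1 and z2.
Midpoint = ((8+(-4))/2, (-1+1)/2) = (2.0000, 0)

Perpendicular bisector through (2.0000, 0)


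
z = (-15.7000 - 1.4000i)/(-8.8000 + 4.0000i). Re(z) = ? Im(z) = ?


Multiply by conjugate: (-15.7000 - 1.4000i)(-8.8000 - 4.0000i) / ((-8.8)^2 + 4^2)
Numerator real = -15.7*(-8.8) - (1.4)*4 = 132.56
Numerator imag = -1.4*(-8.8) - (-15.7)*4 = 75.12
Denominator = 93.44
Re(z) = 132.56/93.44 = 1.4187
Im(z) = 75.12/93.44 = 0.8039

Re(z) = 1.4187, Im(z) = 0.8039


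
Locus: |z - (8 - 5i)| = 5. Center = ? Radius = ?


|z - z0| = r is a circle with center z0 and radius r.
Center = (8, -5), radius = 5

Circle with center (8, -5) and radius 5


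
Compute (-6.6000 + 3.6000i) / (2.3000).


Conjugate of z2 = 2.3000
Numerator: (-6.6000 + 3.6000i)(2.3000) = -15.1800 + 8.2800i
Denominator: 2.3^2 + 0^2 = 5.29
Result = (-15.1800 + 8.2800i)/5.29

-2.8696 + 1.5652i


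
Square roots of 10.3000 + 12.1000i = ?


|z| = sqrt(106.09+146.41) = 15.8902
sqrt((|z|+a)/2) = sqrt((15.8902+10.3)/2) = sqrt(13.0951) = 3.6187
sqrt((|z|-a)/2) = sqrt((15.8902-10.3)/2) = sqrt(2.7951) = 1.6719

±(3.6187 + 1.6719i) i.e. 3.6187 + 1.6719i and -3.6187 - 1.6719i


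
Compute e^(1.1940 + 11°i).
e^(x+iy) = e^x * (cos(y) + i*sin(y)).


e^1.1940 = 3.3003
cos(11°) = 0.9816
sin(11°) = 0.1908
Real = 3.3003*0.9816 = 3.2396
Imag = 3.3003*0.1908 = 0.6297

3.2396 + 0.6297i


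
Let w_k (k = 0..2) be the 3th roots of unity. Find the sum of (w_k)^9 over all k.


The roots are w_k = w^k with w = e^(2*pi*i/3), and (w^k)^9 = (w^9)^k.
So S = 1 + u + u^2 + ... + u^(2) with u = w^9.
9 = 3*3 + 0, so 9 is a multiple of 3 and u = (w^3)^3 = 1.
Every one of the 3 terms equals 1: S = 3

S = 3


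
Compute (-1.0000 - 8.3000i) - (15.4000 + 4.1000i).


Real: -1 - 15.4 = -16.4
Imag: -8.3 - 4.1 = -12.4

-16.4000 - 12.4000i


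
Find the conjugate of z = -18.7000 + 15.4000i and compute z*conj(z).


z_bar = -18.7000 - 15.4000i
z*z_bar = (-18.7)^2 + 15.4^2 = 349.69 + 237.16 = 586.85

z_bar = -18.7000 - 15.4000i, z*z_bar = 586.85


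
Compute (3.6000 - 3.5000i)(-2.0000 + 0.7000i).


Real = 3.6*(-2) - (-3.5)*0.7 = -7.2 - (-2.45) = -4.75
Imag = 3.6*0.7 - (2)*(-3.5) = 2.52 + 7 = 9.52

-4.7500 + 9.5200i


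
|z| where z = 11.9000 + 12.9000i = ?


|z| = sqrt(11.9^2 + 12.9^2) = sqrt(141.61 + 166.41) = sqrt(308.02) = 17.5505

|z| = 17.5505


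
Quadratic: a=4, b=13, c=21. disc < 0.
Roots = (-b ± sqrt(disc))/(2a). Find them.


disc = 13^2 - 4*4*21 = 169 - 336 = -167
sqrt(|disc|) = sqrt(167) = 12.9228
Real part = -13/(2*4) = -1.6250
Imag part = 12.9228/(2*4) = 1.6154

-1.6250 ± 1.6154i


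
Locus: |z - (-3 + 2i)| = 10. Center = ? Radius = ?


|z - z0| = r is a circle with center z0 and radius r.
Center = (-3, 2), radius = 10

Circle with center (-3, 2) and radius 10


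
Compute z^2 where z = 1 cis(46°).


r^2 = 1^2 = 1
n*theta = 2*46° = 92° = 92° (mod 360)
a = 1*cos(92°) = -0.0349
b = 1*sin(92°) = 0.9994

1 cis(92°) = -0.0349 + 0.9994i


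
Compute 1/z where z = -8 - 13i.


|z|^2 = 64+169 = 233
1/z = (-8 + 13i)/233

1/z = -0.0343 + 0.0558i


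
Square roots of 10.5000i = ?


|z| = sqrt(0+110.25) = 10.5000
sqrt((|z|+a)/2) = sqrt((10.5000+0)/2) = sqrt(5.2500) = 2.2913
sqrt((|z|-a)/2) = sqrt((10.5000-0)/2) = sqrt(5.2500) = 2.2913

±(2.2913 + 2.2913i) i.e. 2.2913 + 2.2913i and -2.2913 - 2.2913i


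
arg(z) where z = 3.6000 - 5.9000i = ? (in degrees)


Re = 3.6, Im = -5.9
arg = atan2(-5.9, 3.6) = -58.6097 degrees

arg(z) = -58.6097 degrees


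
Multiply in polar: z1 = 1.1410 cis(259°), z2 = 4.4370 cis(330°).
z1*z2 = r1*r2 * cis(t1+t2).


r = 1.1410 * 4.4370 = 5.0626
theta = 259° + 330° = 589° = 229° (mod 360)

5.0626 cis(229°)


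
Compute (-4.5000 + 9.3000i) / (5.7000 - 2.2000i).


Conjugate of z2 = 5.7000 + 2.2000i
Numerator: (-4.5000 + 9.3000i)(5.7000 + 2.2000i) = -46.1100 + 43.1100i
Denominator: 5.7^2 + (-2.2)^2 = 37.33
Result = (-46.1100 + 43.1100i)/37.33

-1.2352 + 1.1548i


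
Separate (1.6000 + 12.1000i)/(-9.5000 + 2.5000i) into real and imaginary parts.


Multiply by conjugate: (1.6000 + 12.1000i)(-9.5000 - 2.5000i) / ((-9.5)^2 + 2.5^2)
Numerator real = 1.6*(-9.5) + 12.1*2.5 = 15.05
Numerator imag = 12.1*(-9.5) - 1.6*2.5 = -118.95
Denominator = 96.5
Re(z) = 15.05/96.5 = 0.1560
Im(z) = -118.95/96.5 = -1.2326

Re(z) = 0.1560, Im(z) = -1.2326


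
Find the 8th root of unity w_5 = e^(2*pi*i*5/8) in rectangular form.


Angle = 360*5/8 = 225°
a = cos(225°) = -0.7071
b = sin(225°) = -0.7071

-0.7071 - 0.7071i


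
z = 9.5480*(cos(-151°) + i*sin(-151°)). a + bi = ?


a = 9.5480*cos(-151°) = 9.5480*(-0.87462) = -8.3509
b = 9.5480*sin(-151°) = 9.5480*(-0.48481) = -4.6290

-8.3509 - 4.6290i


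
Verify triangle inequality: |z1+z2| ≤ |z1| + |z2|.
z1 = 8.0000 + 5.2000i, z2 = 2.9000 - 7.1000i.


|z1| = sqrt(8^2 + 5.2^2) = sqrt(91.04) = 9.5415
|z2| = sqrt(2.9^2 + (-7.1)^2) = sqrt(58.82) = 7.6694
z1+z2 = 10.9000 - 1.9000i
|z1+z2| = sqrt(122.42) = 11.0644
|z1|+|z2| = 9.5415 + 7.6694 = 17.2109

|z1+z2| = 11.0644 ≤ |z1|+|z2| = 17.2109 (verified)


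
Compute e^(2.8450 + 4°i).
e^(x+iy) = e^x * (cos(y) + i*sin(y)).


e^2.8450 = 17.2016
cos(4°) = 0.997564
sin(4°) = 0.069756
Real = 17.2016*0.997564 = 17.1597
Imag = 17.2016*0.069756 = 1.1999

17.1597 + 1.1999i


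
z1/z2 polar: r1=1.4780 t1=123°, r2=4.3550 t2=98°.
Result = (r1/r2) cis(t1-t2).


r = 1.4780 / 4.3550 = 0.3394
theta = 123° - 98° = 25° = 25° (mod 360)

0.3394 cis(25°)


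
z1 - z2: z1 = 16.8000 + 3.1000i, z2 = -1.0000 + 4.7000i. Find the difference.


Real: 16.8 + 1 = 17.8
Imag: 3.1 - 4.7 = -1.6

17.8000 - 1.6000i


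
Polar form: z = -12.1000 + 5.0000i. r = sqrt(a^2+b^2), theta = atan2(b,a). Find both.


r = sqrt(146.41+25) = sqrt(171.41) = 13.0924
theta = atan2(5, -12.1) = 157.5485 degrees

r = 13.0924, theta = 157.5485 degrees


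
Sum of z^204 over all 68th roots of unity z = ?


The roots are w_k = w^k with w = e^(2*pi*i/68), and (w^k)^204 = (w^204)^k.
So S = 1 + u + u^2 + ... + u^(67) with u = w^204.
204 = 3*68 + 0, so 204 is a multiple of 68 and u = (w^68)^3 = 1.
Every one of the 68 terms equals 1: S = 68

S = 68


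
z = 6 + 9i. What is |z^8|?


|z| = sqrt(36+81) = sqrt(117) = 10.8167
|z^8| = |z|^8 = (sqrt(117))^8 = 117^4 = 187388721

|z^8| = 187388721


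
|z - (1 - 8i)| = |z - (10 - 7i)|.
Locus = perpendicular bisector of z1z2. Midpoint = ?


Equal distances means the locus is the perpendicular bisector of z1 and z2.
Midpoint = ((1+10)/2, (-8+(-7))/2) = (5.5000, -7.5000)

Perpendicular bisector through (5.5000, -7.5000)


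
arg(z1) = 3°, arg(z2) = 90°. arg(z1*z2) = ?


arg(z1*z2) = 3° + 90° = 93°
Normalized to (-180°, 180°]: 93°

93°


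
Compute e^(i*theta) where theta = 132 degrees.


cos(132°) = -0.6691
sin(132°) = 0.7431

e^(i*132°) = -0.6691 + 0.7431i


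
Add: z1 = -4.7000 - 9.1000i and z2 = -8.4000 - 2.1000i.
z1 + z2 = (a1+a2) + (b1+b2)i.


Real: -4.7 - 8.4 = -13.1
Imag: -9.1 - 2.1 = -11.2

-13.1000 - 11.2000i


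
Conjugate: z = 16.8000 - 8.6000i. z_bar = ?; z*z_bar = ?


z_bar = 16.8000 + 8.6000i
z*z_bar = 16.8^2 + (-8.6)^2 = 282.24 + 73.96 = 356.2

z_bar = 16.8000 + 8.6000i, z*z_bar = 356.2


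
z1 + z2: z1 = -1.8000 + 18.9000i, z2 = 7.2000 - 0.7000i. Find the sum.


Real: -1.8 + 7.2 = 5.4
Imag: 18.9 - 0.7 = 18.2

5.4000 + 18.2000i


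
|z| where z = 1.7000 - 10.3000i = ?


|z| = sqrt(1.7^2 + (-10.3)^2) = sqrt(2.89 + 106.09) = sqrt(108.98) = 10.4393

|z| = 10.4393


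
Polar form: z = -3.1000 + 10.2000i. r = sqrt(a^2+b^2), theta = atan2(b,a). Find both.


r = sqrt(9.61+104.04) = sqrt(113.65) = 10.6607
theta = atan2(10.2, -3.1) = 106.9052 degrees

r = 10.6607, theta = 106.9052 degrees


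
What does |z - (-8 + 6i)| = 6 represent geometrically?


|z - z0| = r is a circle with center z0 and radius r.
Center = (-8, 6), radius = 6

Circle with center (-8, 6) and radius 6


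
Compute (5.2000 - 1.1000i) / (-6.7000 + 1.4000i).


Conjugate of z2 = -6.7000 - 1.4000i
Numerator: (5.2000 - 1.1000i)(-6.7000 - 1.4000i) = -36.3800 + 0.0900i
Denominator: (-6.7)^2 + 1.4^2 = 46.85
Result = (-36.3800 + 0.0900i)/46.85

-0.7765 + 0.0019i


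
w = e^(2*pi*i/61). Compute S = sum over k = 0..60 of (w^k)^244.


The roots are w_k = w^k with w = e^(2*pi*i/61), and (w^k)^244 = (w^244)^k.
So S = 1 + u + u^2 + ... + u^(60) with u = w^244.
244 = 4*61 + 0, so 244 is a multiple of 61 and u = (w^61)^4 = 1.
Every one of the 61 terms equals 1: S = 61

S = 61


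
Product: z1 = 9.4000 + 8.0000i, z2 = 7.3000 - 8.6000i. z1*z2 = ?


Real = 9.4*7.3 - 8*(-8.6) = 68.62 - (-68.8) = 137.42
Imag = 9.4*(-8.6) + 7.3*8 = -80.84 + 58.4 = -22.44

137.4200 - 22.4400i


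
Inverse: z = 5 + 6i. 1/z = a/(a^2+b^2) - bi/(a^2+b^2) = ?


|z|^2 = 25+36 = 61
1/z = (5 - 6i)/61

1/z = 0.0820 - 0.0984i


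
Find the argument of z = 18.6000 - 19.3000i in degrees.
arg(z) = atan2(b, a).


Re = 18.6, Im = -19.3
arg = atan2(-19.3, 18.6) = -46.0581 degrees

arg(z) = -46.0581 degrees


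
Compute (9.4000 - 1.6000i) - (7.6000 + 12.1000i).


Real: 9.4 - 7.6 = 1.8
Imag: -1.6 - 12.1 = -13.7

1.8000 - 13.7000i


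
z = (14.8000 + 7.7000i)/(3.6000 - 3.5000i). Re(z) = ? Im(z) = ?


Multiply by conjugate: (14.8000 + 7.7000i)(3.6000 + 3.5000i) / (3.6^2 + (-3.5)^2)
Numerator real = 14.8*3.6 + 7.7*(-3.5) = 26.33
Numerator imag = 7.7*3.6 - 14.8*(-3.5) = 79.52
Denominator = 25.21
Re(z) = 26.33/25.21 = 1.0444
Im(z) = 79.52/25.21 = 3.1543

Re(z) = 1.0444, Im(z) = 3.1543


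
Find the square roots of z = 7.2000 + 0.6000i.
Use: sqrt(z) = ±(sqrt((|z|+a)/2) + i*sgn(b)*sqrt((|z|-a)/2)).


|z| = sqrt(51.84+0.36) = 7.2250
sqrt((|z|+a)/2) = sqrt((7.2250+7.2)/2) = sqrt(7.2125) = 2.6856
sqrt((|z|-a)/2) = sqrt((7.2250-7.2)/2) = sqrt(0.0125) = 0.1117

±(2.6856 + 0.1117i) i.e. 2.6856 + 0.1117i and -2.6856 - 0.1117i


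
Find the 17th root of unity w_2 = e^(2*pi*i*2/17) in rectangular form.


Angle = 360*2/17 = 42.3529°
a = cos(42.3529°) = 0.7390
b = sin(42.3529°) = 0.6737

0.7390 + 0.6737i


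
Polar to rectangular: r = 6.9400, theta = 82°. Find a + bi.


a = 6.9400*cos(82°) = 6.9400*0.139173 = 0.9659
b = 6.9400*sin(82°) = 6.9400*0.99027 = 6.8725

0.9659 + 6.8725i


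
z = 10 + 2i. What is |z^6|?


|z| = sqrt(100+4) = sqrt(104) = 10.1980
|z^6| = |z|^6 = (sqrt(104))^6 = 104^3 = 1124864

|z^6| = 1124864


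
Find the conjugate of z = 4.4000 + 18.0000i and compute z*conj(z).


z_bar = 4.4000 - 18.0000i
z*z_bar = 4.4^2 + 18^2 = 19.36 + 324 = 343.36

z_bar = 4.4000 - 18.0000i, z*z_bar = 343.36


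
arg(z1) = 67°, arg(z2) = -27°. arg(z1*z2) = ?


arg(z1*z2) = 67° - 27° = 40°
Normalized to (-180°, 180°]: 40°

40°


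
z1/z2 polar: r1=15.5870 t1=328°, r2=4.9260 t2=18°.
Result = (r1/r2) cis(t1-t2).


r = 15.5870 / 4.9260 = 3.1642
theta = 328° - 18° = 310° = 310° (mod 360)

3.1642 cis(310°)


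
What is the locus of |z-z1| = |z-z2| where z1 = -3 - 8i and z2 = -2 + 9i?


Equal distances means the locus is the perpendicular bisector of z1 and z2.
Midpoint = ((-3+(-2))/2, (-8+9)/2) = (-2.5000, 0.5000)

Perpendicular bisector through (-2.5000, 0.5000)


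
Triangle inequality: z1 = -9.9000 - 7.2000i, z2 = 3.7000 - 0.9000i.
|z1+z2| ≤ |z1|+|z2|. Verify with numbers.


|z1| = sqrt((-9.9)^2 + (-7.2)^2) = sqrt(149.85) = 12.2413
|z2| = sqrt(3.7^2 + (-0.9)^2) = sqrt(14.5) = 3.8079
z1+z2 = -6.2000 - 8.1000i
|z1+z2| = sqrt(104.05) = 10.2005
|z1|+|z2| = 12.2413 + 3.8079 = 16.0492

|z1+z2| = 10.2005 ≤ |z1|+|z2| = 16.0492 (verified)


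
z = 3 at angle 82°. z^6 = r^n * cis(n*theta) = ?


r^6 = 3^6 = 729
n*theta = 6*82° = 492° = 132° (mod 360)
a = 729*cos(132°) = -487.7962
b = 729*sin(132°) = 541.7526

729 cis(132°) = -487.7962 + 541.7526i


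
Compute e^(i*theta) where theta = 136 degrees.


cos(136°) = -0.7193
sin(136°) = 0.6947

e^(i*136°) = -0.7193 + 0.6947i


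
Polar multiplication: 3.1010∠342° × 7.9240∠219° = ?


r = 3.1010 * 7.9240 = 24.5723
theta = 342° + 219° = 561° = 201° (mod 360)

24.5723 cis(201°)


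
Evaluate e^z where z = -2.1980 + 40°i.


e^-2.1980 = 0.111025
cos(40°) = 0.766044
sin(40°) = 0.6428
Real = 0.111025*0.766044 = 0.0851
Imag = 0.111025*0.6428 = 0.0714

0.0851 + 0.0714i


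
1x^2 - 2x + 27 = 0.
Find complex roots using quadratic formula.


disc = (-2)^2 - 4*1*27 = 4 - 108 = -104
sqrt(|disc|) = sqrt(104) = 10.1980
Real part = 2/(2*1) = 1.0000
Imag part = 10.1980/(2*1) = 5.0990

1.0000 ± 5.0990i


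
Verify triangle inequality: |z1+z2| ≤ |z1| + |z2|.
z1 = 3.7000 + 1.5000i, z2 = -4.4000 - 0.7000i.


|z1| = sqrt(3.7^2 + 1.5^2) = sqrt(15.94) = 3.9925
|z2| = sqrt((-4.4)^2 + (-0.7)^2) = sqrt(19.85) = 4.4553
z1+z2 = -0.7000 + 0.8000i
|z1+z2| = sqrt(1.13) = 1.0630
|z1|+|z2| = 3.9925 + 4.4553 = 8.4478

|z1+z2| = 1.0630 ≤ |z1|+|z2| = 8.4478 (verified)


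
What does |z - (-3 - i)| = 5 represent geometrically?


|z - z0| = r is a circle with center z0 and radius r.
Center = (-3, -1), radius = 5

Circle with center (-3, -1) and radius 5


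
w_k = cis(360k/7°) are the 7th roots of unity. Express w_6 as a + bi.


Angle = 360*6/7 = 308.5714°
a = cos(308.5714°) = 0.6235
b = sin(308.5714°) = -0.7818

0.6235 - 0.7818i


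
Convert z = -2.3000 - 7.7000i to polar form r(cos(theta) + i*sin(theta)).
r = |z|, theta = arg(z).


r = sqrt(5.29+59.29) = sqrt(64.58) = 8.0362
theta = atan2(-7.7, -2.3) = -106.6310 degrees

r = 8.0362, theta = -106.6310 degrees


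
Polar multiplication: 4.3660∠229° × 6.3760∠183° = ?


r = 4.3660 * 6.3760 = 27.8376
theta = 229° + 183° = 412° = 52° (mod 360)

27.8376 cis(52°)


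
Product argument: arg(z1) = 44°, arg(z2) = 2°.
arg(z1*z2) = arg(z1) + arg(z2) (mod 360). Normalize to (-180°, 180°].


arg(z1*z2) = 44° + 2° = 46°
Normalized to (-180°, 180°]: 46°

46°


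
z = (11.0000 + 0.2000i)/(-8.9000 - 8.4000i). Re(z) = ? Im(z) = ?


Multiply by conjugate: (11.0000 + 0.2000i)(-8.9000 + 8.4000i) / ((-8.9)^2 + (-8.4)^2)
Numerator real = 11*(-8.9) + 0.2*(-8.4) = -99.58
Numerator imag = 0.2*(-8.9) - 11*(-8.4) = 90.62
Denominator = 149.77
Re(z) = -99.58/149.77 = -0.6649
Im(z) = 90.62/149.77 = 0.6051

Re(z) = -0.6649, Im(z) = 0.6051


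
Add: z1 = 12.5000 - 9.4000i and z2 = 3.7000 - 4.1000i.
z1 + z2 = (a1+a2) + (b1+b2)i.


Real: 12.5 + 3.7 = 16.2
Imag: -9.4 - 4.1 = -13.5

16.2000 - 13.5000i


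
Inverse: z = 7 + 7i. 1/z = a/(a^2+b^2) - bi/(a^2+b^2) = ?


|z|^2 = 49+49 = 98
1/z = (7 - 7i)/98

1/z = 0.0714 - 0.0714i


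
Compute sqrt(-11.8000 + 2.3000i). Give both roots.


|z| = sqrt(139.24+5.29) = 12.0221
sqrt((|z|+a)/2) = sqrt((12.0221+(-11.8))/2) = sqrt(0.1110) = 0.3332
sqrt((|z|-a)/2) = sqrt((12.0221-(-11.8))/2) = sqrt(11.9110) = 3.4512

±(0.3332 + 3.4512i) i.e. 0.3332 + 3.4512i and -0.3332 - 3.4512i


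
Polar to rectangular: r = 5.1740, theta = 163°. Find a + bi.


a = 5.1740*cos(163°) = 5.1740*(-0.9563) = -4.9479
b = 5.1740*sin(163°) = 5.1740*0.29237 = 1.5127

-4.9479 + 1.5127i


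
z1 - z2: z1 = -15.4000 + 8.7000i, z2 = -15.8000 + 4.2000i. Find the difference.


Real: -15.4 + 15.8 = 0.4
Imag: 8.7 - 4.2 = 4.5

0.4000 + 4.5000i


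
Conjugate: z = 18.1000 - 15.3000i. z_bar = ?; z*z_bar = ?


z_bar = 18.1000 + 15.3000i
z*z_bar = 18.1^2 + (-15.3)^2 = 327.61 + 234.09 = 561.7

z_bar = 18.1000 + 15.3000i, z*z_bar = 561.7


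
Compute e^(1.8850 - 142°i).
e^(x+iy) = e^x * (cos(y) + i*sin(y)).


e^1.8850 = 6.5864
cos(-142°) = -0.788
sin(-142°) = -0.61566
Real = 6.5864*(-0.788) = -5.1901
Imag = 6.5864*(-0.61566) = -4.0550

-5.1901 - 4.0550i


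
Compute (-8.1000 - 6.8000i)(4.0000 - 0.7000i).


Real = -8.1*4 - (-6.8)*(-0.7) = -32.4 - 4.76 = -37.16
Imag = -8.1*(-0.7) + 4*(-6.8) = 5.67 - (27.2) = -21.53

-37.1600 - 21.5300i


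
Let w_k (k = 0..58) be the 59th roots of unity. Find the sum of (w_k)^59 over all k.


The roots are w_k = w^k with w = e^(2*pi*i/59), and (w^k)^59 = (w^59)^k.
So S = 1 + u + u^2 + ... + u^(58) with u = w^59.
59 = 1*59 + 0, so 59 is a multiple of 59 and u = (w^59)^1 = 1.
Every one of the 59 terms equals 1: S = 59

S = 59


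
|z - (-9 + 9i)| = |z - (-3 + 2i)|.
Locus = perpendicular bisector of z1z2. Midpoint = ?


Equal distances means the locus is the perpendicular bisector of z1 and z2.
Midpoint = ((-9+(-3))/2, (9+2)/2) = (-6.0000, 5.5000)

Perpendicular bisector through (-6.0000, 5.5000)


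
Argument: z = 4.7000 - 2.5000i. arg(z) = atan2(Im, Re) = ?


Re = 4.7, Im = -2.5
arg = atan2(-2.5, 4.7) = -28.0092 degrees

arg(z) = -28.0092 degrees


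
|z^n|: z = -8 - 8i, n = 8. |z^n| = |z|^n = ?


|z| = sqrt(64+64) = sqrt(128) = 11.3137
|z^8| = |z|^8 = (sqrt(128))^8 = 128^4 = 268435456

|z^8| = 268435456


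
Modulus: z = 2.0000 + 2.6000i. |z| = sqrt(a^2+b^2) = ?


|z| = sqrt(2^2 + 2.6^2) = sqrt(4 + 6.76) = sqrt(10.76) = 3.2802

|z| = 3.2802


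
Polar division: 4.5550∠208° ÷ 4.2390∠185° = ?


r = 4.5550 / 4.2390 = 1.0745
theta = 208° - 185° = 23° = 23° (mod 360)

1.0745 cis(23°)


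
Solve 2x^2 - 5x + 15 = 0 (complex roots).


disc = (-5)^2 - 4*2*15 = 25 - 120 = -95
sqrt(|disc|) = sqrt(95) = 9.7468
Real part = 5/(2*2) = 1.2500
Imag part = 9.7468/(2*2) = 2.4367

1.2500 ± 2.4367i


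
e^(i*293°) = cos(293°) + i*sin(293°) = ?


cos(293°) = 0.3907
sin(293°) = -0.9205

e^(i*293°) = 0.3907 - 0.9205i


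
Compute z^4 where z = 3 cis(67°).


r^4 = 3^4 = 81
n*theta = 4*67° = 268° = 268° (mod 360)
a = 81*cos(268°) = -2.8269
b = 81*sin(268°) = -80.9507

81 cis(268°) = -2.8269 - 80.9507i


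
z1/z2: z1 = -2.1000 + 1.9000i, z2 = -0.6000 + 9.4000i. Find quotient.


Conjugate of z2 = -0.6000 - 9.4000i
Numerator: (-2.1000 + 1.9000i)(-0.6000 - 9.4000i) = 19.1200 + 18.6000i
Denominator: (-0.6)^2 + 9.4^2 = 88.72
Result = (19.1200 + 18.6000i)/88.72

0.2155 + 0.2096i


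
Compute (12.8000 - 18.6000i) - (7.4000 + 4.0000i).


Real: 12.8 - 7.4 = 5.4
Imag: -18.6 - 4 = -22.6

5.4000 - 22.6000i


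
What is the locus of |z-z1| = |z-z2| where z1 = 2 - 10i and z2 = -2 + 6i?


Equal distances means the locus is the perpendicular bisector of z1 and z2.
Midpoint = ((2+(-2))/2, (-10+6)/2) = (0, -2.0000)

Perpendicular bisector through (0, -2.0000)


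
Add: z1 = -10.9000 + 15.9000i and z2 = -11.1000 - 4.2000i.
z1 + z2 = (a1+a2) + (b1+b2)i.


Real: -10.9 - 11.1 = -22
Imag: 15.9 - 4.2 = 11.7

-22.0000 + 11.7000i


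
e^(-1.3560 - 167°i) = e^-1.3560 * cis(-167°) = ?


e^-1.3560 = 0.2577
cos(-167°) = -0.9744
sin(-167°) = -0.225
Real = 0.2577*(-0.9744) = -0.2511
Imag = 0.2577*(-0.225) = -0.0580

-0.2511 - 0.0580i


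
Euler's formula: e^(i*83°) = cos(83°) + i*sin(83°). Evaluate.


cos(83°) = 0.1219
sin(83°) = 0.9925

e^(i*83°) = 0.1219 + 0.9925i


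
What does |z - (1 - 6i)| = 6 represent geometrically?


|z - z0| = r is a circle with center z0 and radius r.
Center = (1, -6), radius = 6

Circle with center (1, -6) and radius 6


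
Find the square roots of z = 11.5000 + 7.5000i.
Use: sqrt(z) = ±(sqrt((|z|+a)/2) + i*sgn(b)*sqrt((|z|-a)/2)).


|z| = sqrt(132.25+56.25) = 13.7295
sqrt((|z|+a)/2) = sqrt((13.7295+11.5)/2) = sqrt(12.6148) = 3.5517
sqrt((|z|-a)/2) = sqrt((13.7295-11.5)/2) = sqrt(1.1148) = 1.0558

±(3.5517 + 1.0558i) i.e. 3.5517 + 1.0558i and -3.5517 - 1.0558i


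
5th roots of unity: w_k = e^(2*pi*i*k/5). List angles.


The 5th roots of unity are cis(360k/5°) for k=0..4
Angle step = 360/5 = 72°
Primitive root: cis(72°)
Primitive root = 0.3090 + 0.9511i

5 roots at angles: 0°, 72°, 144°, 216°, 288°


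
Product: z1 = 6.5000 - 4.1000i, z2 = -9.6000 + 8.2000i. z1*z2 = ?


Real = 6.5*(-9.6) - (-4.1)*8.2 = -62.4 - (-33.62) = -28.78
Imag = 6.5*8.2 - (9.6)*(-4.1) = 53.3 + 39.36 = 92.66

-28.7800 + 92.6600i


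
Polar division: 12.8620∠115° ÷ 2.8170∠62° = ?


r = 12.8620 / 2.8170 = 4.5659
theta = 115° - 62° = 53° = 53° (mod 360)

4.5659 cis(53°)


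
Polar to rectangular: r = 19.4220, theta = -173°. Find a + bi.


a = 19.4220*cos(-173°) = 19.4220*(-0.992546) = -19.2772
b = 19.4220*sin(-173°) = 19.4220*(-0.121869) = -2.3669

-19.2772 - 2.3669i


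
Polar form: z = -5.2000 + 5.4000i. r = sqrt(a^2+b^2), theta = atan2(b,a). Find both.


r = sqrt(27.04+29.16) = sqrt(56.2) = 7.4967
theta = atan2(5.4, -5.2) = 133.9191 degrees

r = 7.4967, theta = 133.9191 degrees


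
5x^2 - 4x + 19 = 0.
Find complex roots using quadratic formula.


disc = (-4)^2 - 4*5*19 = 16 - 380 = -364
sqrt(|disc|) = sqrt(364) = 19.0788
Real part = 4/(2*5) = 0.4000
Imag part = 19.0788/(2*5) = 1.9079

0.4000 ± 1.9079i


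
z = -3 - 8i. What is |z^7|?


|z| = sqrt(9+64) = sqrt(73) = 8.5440
|z^7| = |z|^7 = (sqrt(73))^7 = 73^3 * sqrt(73) = 389017*sqrt(73)

|z^7| = 389017*sqrt(73) ≈ 3323762.7050


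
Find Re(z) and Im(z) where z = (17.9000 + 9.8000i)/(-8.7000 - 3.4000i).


Multiply by conjugate: (17.9000 + 9.8000i)(-8.7000 + 3.4000i) / ((-8.7)^2 + (-3.4)^2)
Numerator real = 17.9*(-8.7) + 9.8*(-3.4) = -189.05
Numerator imag = 9.8*(-8.7) - 17.9*(-3.4) = -24.4
Denominator = 87.25
Re(z) = -189.05/87.25 = -2.1668
Im(z) = -24.4/87.25 = -0.2797

Re(z) = -2.1668, Im(z) = -0.2797


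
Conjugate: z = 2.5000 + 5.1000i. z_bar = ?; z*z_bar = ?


z_bar = 2.5000 - 5.1000i
z*z_bar = 2.5^2 + 5.1^2 = 6.25 + 26.01 = 32.26

z_bar = 2.5000 - 5.1000i, z*z_bar = 32.26


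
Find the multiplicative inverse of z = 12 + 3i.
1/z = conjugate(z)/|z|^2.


|z|^2 = 144+9 = 153
1/z = (12 - 3i)/153

1/z = 0.0784 - 0.0196i


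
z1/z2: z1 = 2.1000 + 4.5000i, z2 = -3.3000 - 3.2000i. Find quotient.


Conjugate of z2 = -3.3000 + 3.2000i
Numerator: (2.1000 + 4.5000i)(-3.3000 + 3.2000i) = -21.3300 - 8.1300i
Denominator: (-3.3)^2 + (-3.2)^2 = 21.13
Result = (-21.3300 - 8.1300i)/21.13

-1.0095 - 0.3848i


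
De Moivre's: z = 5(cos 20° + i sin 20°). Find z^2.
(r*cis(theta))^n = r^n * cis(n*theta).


r^2 = 5^2 = 25
n*theta = 2*20° = 40° = 40° (mod 360)
a = 25*cos(40°) = 19.1511
b = 25*sin(40°) = 16.0697

25 cis(40°) = 19.1511 + 16.0697i


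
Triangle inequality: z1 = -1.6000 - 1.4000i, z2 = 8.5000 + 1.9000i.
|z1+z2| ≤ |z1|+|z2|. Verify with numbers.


|z1| = sqrt((-1.6)^2 + (-1.4)^2) = sqrt(4.52) = 2.1260
|z2| = sqrt(8.5^2 + 1.9^2) = sqrt(75.86) = 8.7098
z1+z2 = 6.9000 + 0.5000i
|z1+z2| = sqrt(47.86) = 6.9181
|z1|+|z2| = 2.1260 + 8.7098 = 10.8358

|z1+z2| = 6.9181 ≤ |z1|+|z2| = 10.8358 (verified)


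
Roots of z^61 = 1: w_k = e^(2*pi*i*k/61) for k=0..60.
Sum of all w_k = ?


The sum of all 61th roots of unity is 0.
Geometric series: (1 - w^61)/(1 - w) = (1-1)/(1-w) = 0 since w^61 = 1, w ≠ 1.
Alternatively: coefficient of z^60 in z^61 - 1 is 0.

0


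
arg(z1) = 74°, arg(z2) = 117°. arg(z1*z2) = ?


arg(z1*z2) = 74° + 117° = 191°
Normalized to (-180°, 180°]: -169°

-169°


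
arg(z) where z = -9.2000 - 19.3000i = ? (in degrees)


Re = -9.2, Im = -19.3
arg = atan2(-19.3, -9.2) = -115.4864 degrees

arg(z) = -115.4864 degrees


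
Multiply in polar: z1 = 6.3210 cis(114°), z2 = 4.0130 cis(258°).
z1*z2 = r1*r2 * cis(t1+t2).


r = 6.3210 * 4.0130 = 25.3662
theta = 114° + 258° = 372° = 12° (mod 360)

25.3662 cis(12°)


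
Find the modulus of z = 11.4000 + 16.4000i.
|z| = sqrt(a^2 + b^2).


|z| = sqrt(11.4^2 + 16.4^2) = sqrt(129.96 + 268.96) = sqrt(398.92) = 19.9730

|z| = 19.9730


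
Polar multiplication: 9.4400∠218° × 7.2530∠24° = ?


r = 9.4400 * 7.2530 = 68.4683
theta = 218° + 24° = 242° = 242° (mod 360)

68.4683 cis(242°)


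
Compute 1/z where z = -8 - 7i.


|z|^2 = 64+49 = 113
1/z = (-8 + 7i)/113

1/z = -0.0708 + 0.0619i


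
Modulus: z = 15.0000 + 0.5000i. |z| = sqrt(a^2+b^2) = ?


|z| = sqrt(15^2 + 0.5^2) = sqrt(225 + 0.25) = sqrt(225.25) = 15.0083

|z| = 15.0083


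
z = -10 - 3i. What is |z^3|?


|z| = sqrt(100+9) = sqrt(109) = 10.4403
|z^3| = |z|^3 = (sqrt(109))^3 = 109*sqrt(109)

|z^3| = 109*sqrt(109) ≈ 1137.9934


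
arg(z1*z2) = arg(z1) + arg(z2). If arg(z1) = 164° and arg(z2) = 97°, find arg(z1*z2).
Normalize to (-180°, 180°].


arg(z1*z2) = 164° + 97° = 261°
Normalized to (-180°, 180°]: -99°

-99°


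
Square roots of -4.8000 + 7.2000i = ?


|z| = sqrt(23.04+51.84) = 8.6533
sqrt((|z|+a)/2) = sqrt((8.6533+(-4.8))/2) = sqrt(1.9267) = 1.3880
sqrt((|z|-a)/2) = sqrt((8.6533-(-4.8))/2) = sqrt(6.7267) = 2.5936

±(1.3880 + 2.5936i) i.e. 1.3880 + 2.5936i and -1.3880 - 2.5936i


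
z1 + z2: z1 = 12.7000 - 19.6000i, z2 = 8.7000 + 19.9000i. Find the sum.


Real: 12.7 + 8.7 = 21.4
Imag: -19.6 + 19.9 = 0.3

21.4000 + 0.3000i


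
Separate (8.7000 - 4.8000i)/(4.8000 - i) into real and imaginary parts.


Multiply by conjugate: (8.7000 - 4.8000i)(4.8000 + i) / (4.8^2 + (-1)^2)
Numerator real = 8.7*4.8 - (4.8)*(-1) = 46.56
Numerator imag = -4.8*4.8 - 8.7*(-1) = -14.34
Denominator = 24.04
Re(z) = 46.56/24.04 = 1.9368
Im(z) = -14.34/24.04 = -0.5965

Re(z) = 1.9368, Im(z) = -0.5965


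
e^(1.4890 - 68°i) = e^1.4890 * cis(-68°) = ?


e^1.4890 = 4.4327
cos(-68°) = 0.3746
sin(-68°) = -0.92718
Real = 4.4327*0.3746 = 1.6605
Imag = 4.4327*(-0.92718) = -4.1099

1.6605 - 4.1099i


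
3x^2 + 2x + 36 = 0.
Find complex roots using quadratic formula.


disc = 2^2 - 4*3*36 = 4 - 432 = -428
sqrt(|disc|) = sqrt(428) = 20.6882
Real part = -2/(2*3) = -0.3333
Imag part = 20.6882/(2*3) = 3.4480

-0.3333 ± 3.4480i


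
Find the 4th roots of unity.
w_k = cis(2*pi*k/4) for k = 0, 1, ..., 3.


The 4th roots of unity are cis(360k/4°) for k=0..3
Angle step = 360/4 = 90°
Primitive root: cis(90°)
Primitive root = 0 + 1.0000i

4 roots at angles: 0°, 90°, 180°, 270°


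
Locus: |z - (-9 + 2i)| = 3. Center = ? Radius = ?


|z - z0| = r is a circle with center z0 and radius r.
Center = (-9, 2), radius = 3

Circle with center (-9, 2) and radius 3


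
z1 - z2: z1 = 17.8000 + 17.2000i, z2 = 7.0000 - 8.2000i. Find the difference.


Real: 17.8 - 7 = 10.8
Imag: 17.2 + 8.2 = 25.4

10.8000 + 25.4000i


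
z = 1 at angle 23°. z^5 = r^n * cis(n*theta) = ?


r^5 = 1^5 = 1
n*theta = 5*23° = 115° = 115° (mod 360)
a = 1*cos(115°) = -0.4226
b = 1*sin(115°) = 0.9063

1 cis(115°) = -0.4226 + 0.9063i


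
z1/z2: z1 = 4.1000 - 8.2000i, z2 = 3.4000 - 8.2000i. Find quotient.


Conjugate of z2 = 3.4000 + 8.2000i
Numerator: (4.1000 - 8.2000i)(3.4000 + 8.2000i) = 81.1800 + 5.7400i
Denominator: 3.4^2 + (-8.2)^2 = 78.8
Result = (81.1800 + 5.7400i)/78.8

1.0302 + 0.0728i


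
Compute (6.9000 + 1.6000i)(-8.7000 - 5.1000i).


Real = 6.9*(-8.7) - 1.6*(-5.1) = -60.03 - (-8.16) = -51.87
Imag = 6.9*(-5.1) - (8.7)*1.6 = -35.19 - (13.92) = -49.11

-51.8700 - 49.1100i


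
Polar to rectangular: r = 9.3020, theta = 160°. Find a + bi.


a = 9.3020*cos(160°) = 9.3020*(-0.93969) = -8.7410
b = 9.3020*sin(160°) = 9.3020*0.34202 = 3.1815

-8.7410 + 3.1815i


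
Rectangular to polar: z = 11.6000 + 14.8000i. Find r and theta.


r = sqrt(134.56+219.04) = sqrt(353.6) = 18.8043
theta = atan2(14.8, 11.6) = 51.9112 degrees

r = 18.8043, theta = 51.9112 degrees


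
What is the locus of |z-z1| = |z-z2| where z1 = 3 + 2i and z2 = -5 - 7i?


Equal distances means the locus is the perpendicular bisector of z1 and z2.
Midpoint = ((3+(-5))/2, (2+(-7))/2) = (-1.0000, -2.5000)

Perpendicular bisector through (-1.0000, -2.5000)


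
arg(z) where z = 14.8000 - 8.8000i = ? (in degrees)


Re = 14.8, Im = -8.8
arg = atan2(-8.8, 14.8) = -30.7355 degrees

arg(z) = -30.7355 degrees


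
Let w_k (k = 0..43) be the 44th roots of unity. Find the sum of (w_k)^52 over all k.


The roots are w_k = w^k with w = e^(2*pi*i/44), and (w^k)^52 = (w^52)^k.
So S = 1 + u + u^2 + ... + u^(43) with u = w^52.
52 = 1*44 + 8, so 52 is not a multiple of 44: u = (w^44)^1 * w^8 = w^8 ≠ 1 (w is a primitive 44th root), while u^44 = (w^44)^52 = 1.
Geometric series: S = (1 - u^44)/(1 - u) = (1 - 1)/(1 - u) = 0

S = 0


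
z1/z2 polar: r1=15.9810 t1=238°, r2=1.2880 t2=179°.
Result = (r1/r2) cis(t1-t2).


r = 15.9810 / 1.2880 = 12.4076
theta = 238° - 179° = 59° = 59° (mod 360)

12.4076 cis(59°)


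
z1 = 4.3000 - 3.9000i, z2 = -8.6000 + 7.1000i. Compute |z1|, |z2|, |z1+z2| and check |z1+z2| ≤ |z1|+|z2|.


|z1| = sqrt(4.3^2 + (-3.9)^2) = sqrt(33.7) = 5.8052
|z2| = sqrt((-8.6)^2 + 7.1^2) = sqrt(124.37) = 11.1521
z1+z2 = -4.3000 + 3.2000i
|z1+z2| = sqrt(28.73) = 5.3600
|z1|+|z2| = 5.8052 + 11.1521 = 16.9573

|z1+z2| = 5.3600 ≤ |z1|+|z2| = 16.9573 (verified)


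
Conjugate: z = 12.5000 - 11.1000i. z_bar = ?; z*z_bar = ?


z_bar = 12.5000 + 11.1000i
z*z_bar = 12.5^2 + (-11.1)^2 = 156.25 + 123.21 = 279.46

z_bar = 12.5000 + 11.1000i, z*z_bar = 279.46


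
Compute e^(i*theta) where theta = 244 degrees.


cos(244°) = -0.4384
sin(244°) = -0.8988

e^(i*244°) = -0.4384 - 0.8988i


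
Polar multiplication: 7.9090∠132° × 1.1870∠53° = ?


r = 7.9090 * 1.1870 = 9.3880
theta = 132° + 53° = 185° = 185° (mod 360)

9.3880 cis(185°)


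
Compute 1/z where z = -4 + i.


|z|^2 = 16+1 = 17
1/z = (-4 - 1i)/17

1/z = -0.2353 - 0.0588i


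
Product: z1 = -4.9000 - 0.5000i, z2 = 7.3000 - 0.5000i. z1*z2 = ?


Real = -4.9*7.3 - (-0.5)*(-0.5) = -35.77 - 0.25 = -36.02
Imag = -4.9*(-0.5) + 7.3*(-0.5) = 2.45 - (3.65) = -1.2

-36.0200 - 1.2000i


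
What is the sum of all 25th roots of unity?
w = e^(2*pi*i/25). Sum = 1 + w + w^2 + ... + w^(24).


The sum of all 25th roots of unity is 0.
Geometric series: (1 - w^25)/(1 - w) = (1-1)/(1-w) = 0 since w^25 = 1, w ≠ 1.
Alternatively: coefficient of z^24 in z^25 - 1 is 0.

0


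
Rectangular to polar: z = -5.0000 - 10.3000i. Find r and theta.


r = sqrt(25+106.09) = sqrt(131.09) = 11.4495
theta = atan2(-10.3, -5) = -115.8936 degrees

r = 11.4495, theta = -115.8936 degrees


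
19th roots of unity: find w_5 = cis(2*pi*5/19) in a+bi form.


Angle = 360*5/19 = 94.7368°
a = cos(94.7368°) = -0.0826
b = sin(94.7368°) = 0.9966

-0.0826 + 0.9966i


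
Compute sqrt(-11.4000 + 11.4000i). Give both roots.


|z| = sqrt(129.96+129.96) = 16.1220
sqrt((|z|+a)/2) = sqrt((16.1220+(-11.4))/2) = sqrt(2.3610) = 1.5366
sqrt((|z|-a)/2) = sqrt((16.1220-(-11.4))/2) = sqrt(13.7610) = 3.7096

±(1.5366 + 3.7096i) i.e. 1.5366 + 3.7096i and -1.5366 - 3.7096i


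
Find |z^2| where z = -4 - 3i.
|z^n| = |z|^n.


|z| = sqrt(16+9) = sqrt(25) = 5
|z^2| = |z|^2 = 5^2 = 25

|z^2| = 25


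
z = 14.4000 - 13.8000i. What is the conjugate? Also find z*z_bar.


z_bar = 14.4000 + 13.8000i
z*z_bar = 14.4^2 + (-13.8)^2 = 207.36 + 190.44 = 397.8

z_bar = 14.4000 + 13.8000i, z*z_bar = 397.8


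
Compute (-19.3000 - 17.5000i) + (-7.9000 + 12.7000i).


Real: -19.3 - 7.9 = -27.2
Imag: -17.5 + 12.7 = -4.8

-27.2000 - 4.8000i


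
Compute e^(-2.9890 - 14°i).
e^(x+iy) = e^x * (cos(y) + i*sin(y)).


e^-2.9890 = 0.0503
cos(-14°) = 0.9703
sin(-14°) = -0.2419
Real = 0.0503*0.9703 = 0.0488
Imag = 0.0503*(-0.2419) = -0.0122

0.0488 - 0.0122i


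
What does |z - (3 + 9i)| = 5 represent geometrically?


|z - z0| = r is a circle with center z0 and radius r.
Center = (3, 9), radius = 5

Circle with center (3, 9) and radius 5


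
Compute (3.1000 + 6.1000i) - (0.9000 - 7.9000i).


Real: 3.1 - 0.9 = 2.2
Imag: 6.1 + 7.9 = 14

2.2000 + 14.0000i


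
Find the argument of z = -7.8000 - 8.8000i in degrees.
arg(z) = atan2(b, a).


Re = -7.8, Im = -8.8
arg = atan2(-8.8, -7.8) = -131.5526 degrees

arg(z) = -131.5526 degrees


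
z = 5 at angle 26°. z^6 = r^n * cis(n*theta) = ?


r^6 = 5^6 = 15625
n*theta = 6*26° = 156° = 156° (mod 360)
a = 15625*cos(156°) = -14274.1478
b = 15625*sin(156°) = 6355.2600

15625 cis(156°) = -14274.1478 + 6355.2600i


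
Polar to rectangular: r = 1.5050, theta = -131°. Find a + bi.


a = 1.5050*cos(-131°) = 1.5050*(-0.6561) = -0.9874
b = 1.5050*sin(-131°) = 1.5050*(-0.7547) = -1.1358

-0.9874 - 1.1358i


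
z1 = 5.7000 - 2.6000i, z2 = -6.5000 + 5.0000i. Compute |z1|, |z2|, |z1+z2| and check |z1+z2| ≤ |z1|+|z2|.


|z1| = sqrt(5.7^2 + (-2.6)^2) = sqrt(39.25) = 6.2650
|z2| = sqrt((-6.5)^2 + 5^2) = sqrt(67.25) = 8.2006
z1+z2 = -0.8000 + 2.4000i
|z1+z2| = sqrt(6.4) = 2.5298
|z1|+|z2| = 6.2650 + 8.2006 = 14.4656

|z1+z2| = 2.5298 ≤ |z1|+|z2| = 14.4656 (verified)


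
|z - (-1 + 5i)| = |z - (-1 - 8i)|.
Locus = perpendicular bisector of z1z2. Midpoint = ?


Equal distances means the locus is the perpendicular bisector of z1 and z2.
Midpoint = ((-1+(-1))/2, (5+(-8))/2) = (-1.0000, -1.5000)

Perpendicular bisector through (-1.0000, -1.5000)


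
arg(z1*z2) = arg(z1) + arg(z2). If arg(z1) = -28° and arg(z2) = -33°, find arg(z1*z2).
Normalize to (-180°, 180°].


arg(z1*z2) = -28° - 33° = -61°
Normalized to (-180°, 180°]: -61°

-61°


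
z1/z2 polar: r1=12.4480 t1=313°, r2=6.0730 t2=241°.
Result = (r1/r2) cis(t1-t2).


r = 12.4480 / 6.0730 = 2.0497
theta = 313° - 241° = 72° = 72° (mod 360)

2.0497 cis(72°)


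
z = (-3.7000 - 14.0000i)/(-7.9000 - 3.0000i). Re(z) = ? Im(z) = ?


Multiply by conjugate: (-3.7000 - 14.0000i)(-7.9000 + 3.0000i) / ((-7.9)^2 + (-3)^2)
Numerator real = -3.7*(-7.9) - (14)*(-3) = 71.23
Numerator imag = -14*(-7.9) - (-3.7)*(-3) = 99.5
Denominator = 71.41
Re(z) = 71.23/71.41 = 0.9975
Im(z) = 99.5/71.41 = 1.3934

Re(z) = 0.9975, Im(z) = 1.3934


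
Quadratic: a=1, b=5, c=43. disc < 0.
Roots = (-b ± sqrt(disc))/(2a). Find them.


disc = 5^2 - 4*1*43 = 25 - 172 = -147
sqrt(|disc|) = sqrt(147) = 12.1244
Real part = -5/(2*1) = -2.5000
Imag part = 12.1244/(2*1) = 6.0622

-2.5000 ± 6.0622i


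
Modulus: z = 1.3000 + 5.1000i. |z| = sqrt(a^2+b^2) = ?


|z| = sqrt(1.3^2 + 5.1^2) = sqrt(1.69 + 26.01) = sqrt(27.7) = 5.2631

|z| = 5.2631


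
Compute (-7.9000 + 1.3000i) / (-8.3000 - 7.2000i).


Conjugate of z2 = -8.3000 + 7.2000i
Numerator: (-7.9000 + 1.3000i)(-8.3000 + 7.2000i) = 56.2100 - 67.6700i
Denominator: (-8.3)^2 + (-7.2)^2 = 120.73
Result = (56.2100 - 67.6700i)/120.73

0.4656 - 0.5605i


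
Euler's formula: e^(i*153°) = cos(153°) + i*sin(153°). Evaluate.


cos(153°) = -0.8910
sin(153°) = 0.4540

e^(i*153°) = -0.8910 + 0.4540i


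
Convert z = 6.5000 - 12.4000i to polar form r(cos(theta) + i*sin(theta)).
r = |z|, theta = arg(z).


r = sqrt(42.25+153.76) = sqrt(196.01) = 14.0004
theta = atan2(-12.4, 6.5) = -62.3368 degrees

r = 14.0004, theta = -62.3368 degrees


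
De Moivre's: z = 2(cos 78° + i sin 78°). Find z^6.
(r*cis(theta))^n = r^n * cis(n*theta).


r^6 = 2^6 = 64
n*theta = 6*78° = 468° = 108° (mod 360)
a = 64*cos(108°) = -19.7771
b = 64*sin(108°) = 60.8676

64 cis(108°) = -19.7771 + 60.8676i


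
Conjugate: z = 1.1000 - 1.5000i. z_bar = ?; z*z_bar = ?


z_bar = 1.1000 + 1.5000i
z*z_bar = 1.1^2 + (-1.5)^2 = 1.21 + 2.25 = 3.46

z_bar = 1.1000 + 1.5000i, z*z_bar = 3.46


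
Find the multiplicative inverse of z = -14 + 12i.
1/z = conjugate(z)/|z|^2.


|z|^2 = 196+144 = 340
1/z = (-14 - 12i)/340

1/z = -0.0412 - 0.0353i


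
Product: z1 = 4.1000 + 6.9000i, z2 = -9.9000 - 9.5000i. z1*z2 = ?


Real = 4.1*(-9.9) - 6.9*(-9.5) = -40.59 - (-65.55) = 24.96
Imag = 4.1*(-9.5) - (9.9)*6.9 = -38.95 - (68.31) = -107.26

24.9600 - 107.2600i


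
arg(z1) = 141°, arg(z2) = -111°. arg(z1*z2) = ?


arg(z1*z2) = 141° - 111° = 30°
Normalized to (-180°, 180°]: 30°

30°


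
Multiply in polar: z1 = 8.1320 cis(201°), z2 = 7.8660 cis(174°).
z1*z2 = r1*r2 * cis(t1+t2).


r = 8.1320 * 7.8660 = 63.9663
theta = 201° + 174° = 375° = 15° (mod 360)

63.9663 cis(15°)


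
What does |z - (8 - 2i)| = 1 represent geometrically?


|z - z0| = r is a circle with center z0 and radius r.
Center = (8, -2), radius = 1

Circle with center (8, -2) and radius 1


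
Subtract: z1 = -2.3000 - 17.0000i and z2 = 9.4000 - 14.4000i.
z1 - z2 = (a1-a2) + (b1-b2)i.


Real: -2.3 - 9.4 = -11.7
Imag: -17 + 14.4 = -2.6

-11.7000 - 2.6000i


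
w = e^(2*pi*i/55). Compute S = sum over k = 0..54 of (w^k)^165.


The roots are w_k = w^k with w = e^(2*pi*i/55), and (w^k)^165 = (w^165)^k.
So S = 1 + u + u^2 + ... + u^(54) with u = w^165.
165 = 3*55 + 0, so 165 is a multiple of 55 and u = (w^55)^3 = 1.
Every one of the 55 terms equals 1: S = 55

S = 55


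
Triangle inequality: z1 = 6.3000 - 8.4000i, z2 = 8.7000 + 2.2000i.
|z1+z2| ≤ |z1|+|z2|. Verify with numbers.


|z1| = sqrt(6.3^2 + (-8.4)^2) = sqrt(110.25) = 10.5000
|z2| = sqrt(8.7^2 + 2.2^2) = sqrt(80.53) = 8.9739
z1+z2 = 15.0000 - 6.2000i
|z1+z2| = sqrt(263.44) = 16.2308
|z1|+|z2| = 10.5000 + 8.9739 = 19.4739

|z1+z2| = 16.2308 ≤ |z1|+|z2| = 19.4739 (verified)


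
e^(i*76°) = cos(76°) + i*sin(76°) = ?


cos(76°) = 0.2419
sin(76°) = 0.9703

e^(i*76°) = 0.2419 + 0.9703i
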